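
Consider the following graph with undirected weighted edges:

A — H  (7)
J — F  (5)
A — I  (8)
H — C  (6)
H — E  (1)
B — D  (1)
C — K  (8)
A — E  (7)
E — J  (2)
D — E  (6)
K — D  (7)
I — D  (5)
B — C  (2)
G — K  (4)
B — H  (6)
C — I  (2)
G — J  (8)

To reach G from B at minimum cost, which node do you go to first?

D

Enumerating some paths:
B - H - E - J - G: 6+1+2+8 = 17
B - D - E - J - G: 1+6+2+8 = 17
B - C - K - G: 2+8+4 = 14
B - D - K - G: 1+7+4 = 12
The minimum is 12 via B - D - K - G.
So from B the first move is to D.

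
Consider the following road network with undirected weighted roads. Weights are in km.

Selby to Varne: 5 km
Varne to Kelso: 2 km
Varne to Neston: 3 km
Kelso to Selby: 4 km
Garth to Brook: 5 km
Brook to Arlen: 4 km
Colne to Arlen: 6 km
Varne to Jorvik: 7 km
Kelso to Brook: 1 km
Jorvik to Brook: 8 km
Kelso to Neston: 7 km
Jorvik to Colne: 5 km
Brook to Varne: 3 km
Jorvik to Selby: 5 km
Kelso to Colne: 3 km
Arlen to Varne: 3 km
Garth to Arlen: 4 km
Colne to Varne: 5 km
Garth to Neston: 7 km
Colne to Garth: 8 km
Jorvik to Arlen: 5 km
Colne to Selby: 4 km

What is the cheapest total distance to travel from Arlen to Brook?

Running Dijkstra from Arlen:
Arlen: 0
Varne: 3  (via Arlen)
Brook: 4  (via Arlen)
Shortest route: Arlen–Brook = 4 km.

4 km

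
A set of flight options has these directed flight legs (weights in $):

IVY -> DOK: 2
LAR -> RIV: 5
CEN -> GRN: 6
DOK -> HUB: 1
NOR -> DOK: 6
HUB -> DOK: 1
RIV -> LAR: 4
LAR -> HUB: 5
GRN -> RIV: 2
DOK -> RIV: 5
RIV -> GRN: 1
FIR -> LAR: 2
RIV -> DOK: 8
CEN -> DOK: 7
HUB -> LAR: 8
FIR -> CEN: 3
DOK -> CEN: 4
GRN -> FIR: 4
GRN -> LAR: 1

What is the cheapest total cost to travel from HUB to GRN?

Running Dijkstra from HUB:
HUB: 0
DOK: 1  (via HUB)
CEN: 5  (via DOK)
RIV: 6  (via DOK)
GRN: 7  (via RIV)
Shortest route: HUB → DOK → RIV → GRN = $7.

$7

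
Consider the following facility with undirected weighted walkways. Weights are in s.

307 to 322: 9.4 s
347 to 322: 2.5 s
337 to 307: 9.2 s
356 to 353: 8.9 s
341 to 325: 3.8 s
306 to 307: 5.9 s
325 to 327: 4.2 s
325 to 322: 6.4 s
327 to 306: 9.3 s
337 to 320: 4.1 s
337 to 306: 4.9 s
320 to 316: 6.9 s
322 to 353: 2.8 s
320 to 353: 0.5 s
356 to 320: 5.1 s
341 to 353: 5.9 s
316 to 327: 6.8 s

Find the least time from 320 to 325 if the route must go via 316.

17.9 s

Shortest 320→316: 320 → 316 = 6.9
Shortest 316→325: 316 → 327 → 325 = 11
Total via 316: 6.9 + 11 = 17.9 s.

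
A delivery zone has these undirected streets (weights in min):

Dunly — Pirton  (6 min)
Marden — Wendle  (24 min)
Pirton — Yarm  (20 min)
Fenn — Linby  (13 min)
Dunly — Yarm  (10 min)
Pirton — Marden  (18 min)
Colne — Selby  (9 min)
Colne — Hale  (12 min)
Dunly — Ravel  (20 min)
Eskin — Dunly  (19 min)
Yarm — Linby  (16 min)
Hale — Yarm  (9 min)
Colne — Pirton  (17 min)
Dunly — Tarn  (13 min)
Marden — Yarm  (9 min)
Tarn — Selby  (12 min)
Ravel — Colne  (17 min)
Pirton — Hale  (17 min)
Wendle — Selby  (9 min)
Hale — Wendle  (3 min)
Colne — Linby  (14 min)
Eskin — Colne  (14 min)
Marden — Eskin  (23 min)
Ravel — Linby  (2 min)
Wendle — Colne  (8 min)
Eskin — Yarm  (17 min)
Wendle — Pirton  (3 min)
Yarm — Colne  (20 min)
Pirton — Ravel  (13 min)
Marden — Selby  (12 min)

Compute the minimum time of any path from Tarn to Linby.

34 min

Shortest distances from Tarn:
Tarn: 0
Selby: 12  (via Tarn)
Dunly: 13  (via Tarn)
Pirton: 19  (via Dunly)
Wendle: 21  (via Selby)
Colne: 21  (via Selby)
Yarm: 23  (via Dunly)
Marden: 24  (via Selby)
Hale: 24  (via Wendle)
Eskin: 32  (via Dunly)
Ravel: 32  (via Pirton)
Linby: 34  (via Ravel)
Shortest route: Tarn → Dunly → Pirton → Ravel → Linby = 34 min.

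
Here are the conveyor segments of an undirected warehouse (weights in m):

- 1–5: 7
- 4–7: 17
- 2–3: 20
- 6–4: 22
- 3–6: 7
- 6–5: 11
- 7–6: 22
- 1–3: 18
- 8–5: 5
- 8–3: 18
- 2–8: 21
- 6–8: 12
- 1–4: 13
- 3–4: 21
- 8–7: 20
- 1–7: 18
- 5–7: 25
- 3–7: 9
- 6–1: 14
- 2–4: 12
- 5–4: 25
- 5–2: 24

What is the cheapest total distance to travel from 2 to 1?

25 m

Compare a few routes:
2 → 8 → 5 → 1: 21+5+7 = 33
2 → 5 → 1: 24+7 = 31
2 → 4 → 1: 12+13 = 25
Cheapest is 2 → 4 → 1 at 25 m.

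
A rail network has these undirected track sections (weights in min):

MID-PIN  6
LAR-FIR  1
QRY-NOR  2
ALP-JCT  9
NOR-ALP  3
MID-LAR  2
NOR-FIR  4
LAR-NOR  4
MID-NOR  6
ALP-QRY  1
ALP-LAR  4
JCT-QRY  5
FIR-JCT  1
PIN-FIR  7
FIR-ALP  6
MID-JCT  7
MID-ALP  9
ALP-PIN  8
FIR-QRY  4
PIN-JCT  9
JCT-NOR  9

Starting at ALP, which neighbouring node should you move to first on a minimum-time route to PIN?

PIN

Enumerating some paths:
ALP–LAR–MID–PIN: 4+2+6 = 12
ALP–PIN: 8 = 8
Cheapest is ALP–PIN at 8 min.
So from ALP the first move is to PIN.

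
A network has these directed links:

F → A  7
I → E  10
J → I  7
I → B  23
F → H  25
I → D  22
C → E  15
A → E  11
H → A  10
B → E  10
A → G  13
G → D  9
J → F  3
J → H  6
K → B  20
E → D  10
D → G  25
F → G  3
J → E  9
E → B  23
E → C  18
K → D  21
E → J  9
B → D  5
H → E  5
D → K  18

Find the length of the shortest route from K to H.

45

Candidate routes:
K–B–E–J–F–H: 20+10+9+3+25 = 67
K–B–E–J–H: 20+10+9+6 = 45
The minimum is 45 via K–B–E–J–H.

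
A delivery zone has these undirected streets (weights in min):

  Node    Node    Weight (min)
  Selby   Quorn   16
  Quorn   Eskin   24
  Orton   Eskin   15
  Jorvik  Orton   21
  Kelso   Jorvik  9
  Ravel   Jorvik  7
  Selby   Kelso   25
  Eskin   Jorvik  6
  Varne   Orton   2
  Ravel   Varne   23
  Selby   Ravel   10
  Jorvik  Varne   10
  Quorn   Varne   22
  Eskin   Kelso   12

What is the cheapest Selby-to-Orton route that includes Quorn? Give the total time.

40 min

Best Selby to Quorn: Selby → Quorn costing 16
Shortest Quorn→Orton: Quorn → Varne → Orton = 24
Total via Quorn: 16 + 24 = 40 min.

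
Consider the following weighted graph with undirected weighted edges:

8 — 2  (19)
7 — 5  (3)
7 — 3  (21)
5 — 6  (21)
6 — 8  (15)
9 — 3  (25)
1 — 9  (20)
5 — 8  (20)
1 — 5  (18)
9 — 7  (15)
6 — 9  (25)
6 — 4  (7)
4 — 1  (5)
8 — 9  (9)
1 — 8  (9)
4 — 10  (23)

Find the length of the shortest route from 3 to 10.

70

Candidate routes:
3 - 9 - 8 - 1 - 4 - 10: 25+9+9+5+23 = 71
3 - 9 - 1 - 4 - 10: 25+20+5+23 = 73
3 - 7 - 5 - 1 - 4 - 10: 21+3+18+5+23 = 70
Cheapest is 3 - 7 - 5 - 1 - 4 - 10 at 70.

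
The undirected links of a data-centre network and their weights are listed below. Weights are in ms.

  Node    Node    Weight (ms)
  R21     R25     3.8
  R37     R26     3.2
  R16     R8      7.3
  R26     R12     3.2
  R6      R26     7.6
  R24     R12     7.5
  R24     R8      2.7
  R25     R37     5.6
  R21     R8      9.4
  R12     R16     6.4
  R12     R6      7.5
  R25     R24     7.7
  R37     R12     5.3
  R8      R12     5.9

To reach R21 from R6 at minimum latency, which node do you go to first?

Candidate routes:
R6 → R12 → R8 → R21: 7.5+5.9+9.4 = 22.8
R6 → R12 → R37 → R25 → R21: 7.5+5.3+5.6+3.8 = 22.2
R6 → R26 → R37 → R25 → R21: 7.6+3.2+5.6+3.8 = 20.2
R6 → R12 → R26 → R37 → R25 → R21: 7.5+3.2+3.2+5.6+3.8 = 23.3
The minimum is 20.2 ms via R6 → R26 → R37 → R25 → R21.
So from R6 the first move is to R26.

R26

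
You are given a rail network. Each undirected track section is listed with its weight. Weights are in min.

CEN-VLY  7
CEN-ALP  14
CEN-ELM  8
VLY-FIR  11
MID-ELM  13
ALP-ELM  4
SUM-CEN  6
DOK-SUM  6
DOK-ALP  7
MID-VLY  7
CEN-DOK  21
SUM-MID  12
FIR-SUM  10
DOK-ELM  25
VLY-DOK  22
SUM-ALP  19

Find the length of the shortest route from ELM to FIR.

Shortest distances from ELM:
ELM: 0
ALP: 4  (via ELM)
CEN: 8  (via ELM)
DOK: 11  (via ALP)
MID: 13  (via ELM)
SUM: 14  (via CEN)
VLY: 15  (via CEN)
FIR: 24  (via SUM)
Shortest route: ELM → CEN → SUM → FIR = 24 min.

24 min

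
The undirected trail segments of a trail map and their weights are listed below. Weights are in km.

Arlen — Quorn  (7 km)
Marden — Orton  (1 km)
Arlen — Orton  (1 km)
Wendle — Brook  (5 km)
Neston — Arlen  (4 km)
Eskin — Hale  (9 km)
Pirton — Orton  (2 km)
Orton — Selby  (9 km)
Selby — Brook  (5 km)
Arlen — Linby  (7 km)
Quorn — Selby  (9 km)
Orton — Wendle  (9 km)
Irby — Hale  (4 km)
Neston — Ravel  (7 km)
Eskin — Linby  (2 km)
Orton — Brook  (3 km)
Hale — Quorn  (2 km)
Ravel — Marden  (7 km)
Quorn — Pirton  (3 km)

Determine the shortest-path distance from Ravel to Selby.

Shortest distances from Ravel:
Ravel: 0
Marden: 7  (via Ravel)
Neston: 7  (via Ravel)
Orton: 8  (via Marden)
Arlen: 9  (via Orton)
Pirton: 10  (via Orton)
Brook: 11  (via Orton)
Quorn: 13  (via Pirton)
Hale: 15  (via Quorn)
Linby: 16  (via Arlen)
Selby: 16  (via Brook)
Shortest route: Ravel–Marden–Orton–Brook–Selby = 16 km.

16 km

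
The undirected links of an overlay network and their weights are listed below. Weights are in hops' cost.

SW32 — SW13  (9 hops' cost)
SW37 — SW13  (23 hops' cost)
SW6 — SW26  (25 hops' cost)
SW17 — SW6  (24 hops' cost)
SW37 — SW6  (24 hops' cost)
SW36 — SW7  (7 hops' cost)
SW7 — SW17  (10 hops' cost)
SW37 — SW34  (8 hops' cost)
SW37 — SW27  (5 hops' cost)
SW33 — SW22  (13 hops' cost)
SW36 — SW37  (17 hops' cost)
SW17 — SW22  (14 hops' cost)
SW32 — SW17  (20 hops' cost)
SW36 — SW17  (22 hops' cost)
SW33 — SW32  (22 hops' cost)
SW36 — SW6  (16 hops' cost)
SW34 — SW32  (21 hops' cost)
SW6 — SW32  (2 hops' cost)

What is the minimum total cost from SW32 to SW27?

31 hops' cost

Compare a few routes:
SW32 - SW34 - SW37 - SW27: 21+8+5 = 34
SW32 - SW13 - SW37 - SW27: 9+23+5 = 37
SW32 - SW6 - SW36 - SW37 - SW27: 2+16+17+5 = 40
SW32 - SW6 - SW37 - SW27: 2+24+5 = 31
Cheapest is SW32 - SW6 - SW37 - SW27 at 31 hops' cost.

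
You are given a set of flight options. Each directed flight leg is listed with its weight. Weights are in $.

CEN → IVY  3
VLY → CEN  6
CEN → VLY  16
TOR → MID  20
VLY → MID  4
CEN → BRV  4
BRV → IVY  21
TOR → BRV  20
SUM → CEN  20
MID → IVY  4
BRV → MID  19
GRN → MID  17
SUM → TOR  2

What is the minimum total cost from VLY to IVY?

$8

Shortest distances from VLY:
VLY: 0
MID: 4  (via VLY)
CEN: 6  (via VLY)
IVY: 8  (via MID)
Shortest route: VLY → MID → IVY = $8.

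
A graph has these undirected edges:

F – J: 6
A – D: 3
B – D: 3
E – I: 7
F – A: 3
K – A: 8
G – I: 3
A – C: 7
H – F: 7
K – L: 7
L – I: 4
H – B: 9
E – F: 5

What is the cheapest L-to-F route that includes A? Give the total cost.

Shortest L→A: L–K–A = 15
Best A to F: A–F costing 3
Total via A: 15 + 3 = 18.

18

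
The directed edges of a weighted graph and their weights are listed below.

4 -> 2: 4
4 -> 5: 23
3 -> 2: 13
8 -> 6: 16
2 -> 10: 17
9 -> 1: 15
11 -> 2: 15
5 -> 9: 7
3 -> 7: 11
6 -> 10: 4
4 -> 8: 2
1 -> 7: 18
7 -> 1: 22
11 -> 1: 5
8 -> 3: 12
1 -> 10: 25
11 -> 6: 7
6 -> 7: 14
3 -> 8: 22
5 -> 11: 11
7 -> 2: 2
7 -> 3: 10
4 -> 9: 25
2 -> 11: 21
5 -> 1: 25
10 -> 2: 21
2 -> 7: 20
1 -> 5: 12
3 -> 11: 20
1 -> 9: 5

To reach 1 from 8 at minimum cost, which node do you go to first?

3

Candidate routes:
8 - 3 - 7 - 1: 12+11+22 = 45
8 - 3 - 2 - 11 - 1: 12+13+21+5 = 51
8 - 3 - 7 - 2 - 11 - 1: 12+11+2+21+5 = 51
8 - 3 - 11 - 1: 12+20+5 = 37
The minimum is 37 via 8 - 3 - 11 - 1.
So from 8 the first move is to 3.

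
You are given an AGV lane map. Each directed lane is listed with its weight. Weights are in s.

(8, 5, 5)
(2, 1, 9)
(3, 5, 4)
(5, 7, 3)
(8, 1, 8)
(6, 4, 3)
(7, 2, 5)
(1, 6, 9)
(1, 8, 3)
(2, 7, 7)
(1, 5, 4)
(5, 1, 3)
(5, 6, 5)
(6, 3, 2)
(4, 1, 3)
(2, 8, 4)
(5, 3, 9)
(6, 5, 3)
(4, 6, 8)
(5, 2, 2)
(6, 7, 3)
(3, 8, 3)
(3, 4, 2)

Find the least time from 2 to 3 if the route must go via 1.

20 s

Best 2 to 1: 2 → 1 costing 9
Best 1 to 3: 1 → 6 → 3 costing 11
Total via 1: 9 + 11 = 20 s.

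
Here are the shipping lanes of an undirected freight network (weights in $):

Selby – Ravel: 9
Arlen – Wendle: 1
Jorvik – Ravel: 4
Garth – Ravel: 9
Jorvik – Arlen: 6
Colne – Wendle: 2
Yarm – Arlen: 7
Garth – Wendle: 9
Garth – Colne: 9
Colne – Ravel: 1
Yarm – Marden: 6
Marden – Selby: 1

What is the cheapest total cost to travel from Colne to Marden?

$11

Shortest distances from Colne:
Colne: 0
Ravel: 1  (via Colne)
Wendle: 2  (via Colne)
Arlen: 3  (via Wendle)
Jorvik: 5  (via Ravel)
Garth: 9  (via Colne)
Yarm: 10  (via Arlen)
Selby: 10  (via Ravel)
Marden: 11  (via Selby)
Shortest route: Colne–Ravel–Selby–Marden = $11.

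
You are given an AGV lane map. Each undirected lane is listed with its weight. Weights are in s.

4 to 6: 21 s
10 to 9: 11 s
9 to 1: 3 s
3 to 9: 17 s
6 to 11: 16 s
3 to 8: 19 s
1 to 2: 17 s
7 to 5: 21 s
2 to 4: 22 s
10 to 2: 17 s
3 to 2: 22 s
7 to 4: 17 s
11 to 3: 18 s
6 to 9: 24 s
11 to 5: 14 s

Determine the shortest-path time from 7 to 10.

Enumerating some paths:
7 - 4 - 2 - 10: 17+22+17 = 56
7 - 4 - 6 - 9 - 10: 17+21+24+11 = 73
7 - 4 - 2 - 1 - 9 - 10: 17+22+17+3+11 = 70
The minimum is 56 s via 7 - 4 - 2 - 10.

56 s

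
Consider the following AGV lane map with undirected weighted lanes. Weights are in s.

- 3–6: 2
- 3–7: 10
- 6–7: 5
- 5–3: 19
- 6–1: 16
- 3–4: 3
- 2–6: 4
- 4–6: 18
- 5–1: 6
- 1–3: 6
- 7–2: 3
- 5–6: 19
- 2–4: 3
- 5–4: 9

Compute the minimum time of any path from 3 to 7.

Running Dijkstra from 3:
3: 0
6: 2  (via 3)
4: 3  (via 3)
1: 6  (via 3)
2: 6  (via 6)
7: 7  (via 6)
Shortest route: 3 → 6 → 7 = 7 s.

7 s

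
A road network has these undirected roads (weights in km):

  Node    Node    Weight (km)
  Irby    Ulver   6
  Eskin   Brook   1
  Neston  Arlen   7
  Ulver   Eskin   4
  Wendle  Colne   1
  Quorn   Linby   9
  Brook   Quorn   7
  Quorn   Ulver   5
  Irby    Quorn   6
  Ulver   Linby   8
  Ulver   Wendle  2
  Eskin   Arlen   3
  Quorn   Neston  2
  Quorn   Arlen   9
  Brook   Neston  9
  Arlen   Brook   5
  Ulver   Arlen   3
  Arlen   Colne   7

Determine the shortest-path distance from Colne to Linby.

11 km

Enumerating some paths:
Colne - Wendle - Ulver - Linby: 1+2+8 = 11
Colne - Arlen - Ulver - Linby: 7+3+8 = 18
Colne - Arlen - Eskin - Ulver - Linby: 7+3+4+8 = 22
Colne - Wendle - Ulver - Quorn - Linby: 1+2+5+9 = 17
Cheapest is Colne - Wendle - Ulver - Linby at 11 km.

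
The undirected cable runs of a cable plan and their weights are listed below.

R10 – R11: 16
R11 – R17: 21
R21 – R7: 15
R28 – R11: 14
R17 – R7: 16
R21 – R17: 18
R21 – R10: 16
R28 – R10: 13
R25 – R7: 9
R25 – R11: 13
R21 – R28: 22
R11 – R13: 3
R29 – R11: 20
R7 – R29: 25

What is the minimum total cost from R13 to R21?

Running Dijkstra from R13:
R13: 0
R11: 3  (via R13)
R25: 16  (via R11)
R28: 17  (via R11)
R10: 19  (via R11)
R29: 23  (via R11)
R17: 24  (via R11)
R7: 25  (via R25)
R21: 35  (via R10)
Shortest route: R13–R11–R10–R21 = 35.

35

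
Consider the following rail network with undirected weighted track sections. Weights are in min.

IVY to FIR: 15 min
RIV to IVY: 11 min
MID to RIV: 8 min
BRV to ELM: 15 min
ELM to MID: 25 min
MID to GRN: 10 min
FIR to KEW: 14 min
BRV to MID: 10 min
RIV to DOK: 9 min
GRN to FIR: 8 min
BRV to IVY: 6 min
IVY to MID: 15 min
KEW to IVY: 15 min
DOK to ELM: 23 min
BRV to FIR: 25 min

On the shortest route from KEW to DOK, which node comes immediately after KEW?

Enumerating some paths:
KEW → IVY → BRV → MID → RIV → DOK: 15+6+10+8+9 = 48
KEW → IVY → RIV → DOK: 15+11+9 = 35
KEW → IVY → MID → RIV → DOK: 15+15+8+9 = 47
The minimum is 35 min via KEW → IVY → RIV → DOK.
So from KEW the first move is to IVY.

IVY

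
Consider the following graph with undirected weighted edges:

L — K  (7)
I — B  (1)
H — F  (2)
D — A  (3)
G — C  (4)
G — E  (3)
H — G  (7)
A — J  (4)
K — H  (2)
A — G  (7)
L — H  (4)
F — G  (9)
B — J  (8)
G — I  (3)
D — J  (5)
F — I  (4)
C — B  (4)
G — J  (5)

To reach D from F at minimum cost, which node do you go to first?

I

Enumerating some paths:
F - H - G - A - D: 2+7+7+3 = 19
F - I - G - J - D: 4+3+5+5 = 17
F - I - B - J - D: 4+1+8+5 = 18
The minimum is 17 via F - I - G - J - D.
So from F the first move is to I.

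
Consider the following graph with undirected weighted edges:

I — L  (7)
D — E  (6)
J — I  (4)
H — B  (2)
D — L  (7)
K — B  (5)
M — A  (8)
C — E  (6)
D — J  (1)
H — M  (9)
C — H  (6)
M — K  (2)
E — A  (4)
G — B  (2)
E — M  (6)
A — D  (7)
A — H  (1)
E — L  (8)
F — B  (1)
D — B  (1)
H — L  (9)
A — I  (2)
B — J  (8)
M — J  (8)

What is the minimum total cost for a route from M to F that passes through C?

Best M to C: M–E–C costing 12
Shortest C→F: C–H–B–F = 9
Total via C: 12 + 9 = 21.

21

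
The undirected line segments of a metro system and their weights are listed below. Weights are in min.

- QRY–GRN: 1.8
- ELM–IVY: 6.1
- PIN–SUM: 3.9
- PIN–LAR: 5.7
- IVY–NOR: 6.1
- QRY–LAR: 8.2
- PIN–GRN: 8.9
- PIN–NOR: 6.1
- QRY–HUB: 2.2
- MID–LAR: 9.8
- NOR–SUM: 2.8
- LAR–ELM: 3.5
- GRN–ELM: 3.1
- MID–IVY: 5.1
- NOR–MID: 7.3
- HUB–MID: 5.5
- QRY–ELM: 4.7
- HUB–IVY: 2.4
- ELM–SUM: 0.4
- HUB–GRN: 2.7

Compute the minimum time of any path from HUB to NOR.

8.5 min

Settle nodes by increasing distance from HUB:
HUB: 0
QRY: 2.2  (via HUB)
IVY: 2.4  (via HUB)
GRN: 2.7  (via HUB)
MID: 5.5  (via HUB)
ELM: 5.8  (via GRN)
SUM: 6.2  (via ELM)
NOR: 8.5  (via IVY)
Shortest route: HUB–IVY–NOR = 8.5 min.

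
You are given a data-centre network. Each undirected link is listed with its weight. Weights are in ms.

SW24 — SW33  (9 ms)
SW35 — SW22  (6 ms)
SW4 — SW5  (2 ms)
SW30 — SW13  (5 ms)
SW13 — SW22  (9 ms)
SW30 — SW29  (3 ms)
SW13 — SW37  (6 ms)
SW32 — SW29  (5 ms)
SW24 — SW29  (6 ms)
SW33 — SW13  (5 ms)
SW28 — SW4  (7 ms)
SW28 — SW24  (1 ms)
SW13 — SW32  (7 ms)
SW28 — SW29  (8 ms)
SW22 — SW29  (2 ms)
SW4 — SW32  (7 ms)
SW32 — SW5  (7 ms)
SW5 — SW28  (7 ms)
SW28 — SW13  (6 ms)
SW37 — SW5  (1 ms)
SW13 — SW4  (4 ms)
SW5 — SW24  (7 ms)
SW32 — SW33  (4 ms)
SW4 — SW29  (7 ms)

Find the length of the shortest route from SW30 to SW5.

11 ms

Running Dijkstra from SW30:
SW30: 0
SW29: 3  (via SW30)
SW13: 5  (via SW30)
SW22: 5  (via SW29)
SW32: 8  (via SW29)
SW24: 9  (via SW29)
SW4: 9  (via SW13)
SW33: 10  (via SW13)
SW28: 10  (via SW24)
SW5: 11  (via SW4)
Shortest route: SW30 → SW13 → SW4 → SW5 = 11 ms.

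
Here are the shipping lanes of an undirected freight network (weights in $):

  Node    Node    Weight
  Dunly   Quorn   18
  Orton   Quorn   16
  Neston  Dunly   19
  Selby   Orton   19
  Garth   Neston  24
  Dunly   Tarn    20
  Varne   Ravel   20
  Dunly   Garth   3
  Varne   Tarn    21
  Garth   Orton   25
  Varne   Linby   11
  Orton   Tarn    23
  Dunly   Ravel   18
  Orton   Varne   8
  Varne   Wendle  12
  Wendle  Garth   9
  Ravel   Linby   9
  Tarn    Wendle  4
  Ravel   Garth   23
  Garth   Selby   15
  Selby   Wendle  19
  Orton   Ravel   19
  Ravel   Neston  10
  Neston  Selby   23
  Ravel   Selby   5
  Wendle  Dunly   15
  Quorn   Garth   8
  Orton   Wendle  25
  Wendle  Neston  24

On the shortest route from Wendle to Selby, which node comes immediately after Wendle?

Compare a few routes:
Wendle → Selby: 19 = 19
Wendle → Garth → Selby: 9+15 = 24
The minimum is $19 via Wendle → Selby.
So from Wendle the first move is to Selby.

Selby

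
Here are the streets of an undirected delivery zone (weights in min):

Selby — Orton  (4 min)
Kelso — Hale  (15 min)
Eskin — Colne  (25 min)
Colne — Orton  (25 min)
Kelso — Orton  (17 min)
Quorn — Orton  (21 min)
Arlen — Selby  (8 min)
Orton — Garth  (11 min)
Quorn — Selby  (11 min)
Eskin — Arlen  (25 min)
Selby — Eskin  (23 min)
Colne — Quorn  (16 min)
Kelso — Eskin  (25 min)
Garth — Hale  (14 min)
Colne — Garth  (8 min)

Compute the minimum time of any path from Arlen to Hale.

Running Dijkstra from Arlen:
Arlen: 0
Selby: 8  (via Arlen)
Orton: 12  (via Selby)
Quorn: 19  (via Selby)
Garth: 23  (via Orton)
Eskin: 25  (via Arlen)
Kelso: 29  (via Orton)
Colne: 31  (via Garth)
Hale: 37  (via Garth)
Shortest route: Arlen–Selby–Orton–Garth–Hale = 37 min.

37 min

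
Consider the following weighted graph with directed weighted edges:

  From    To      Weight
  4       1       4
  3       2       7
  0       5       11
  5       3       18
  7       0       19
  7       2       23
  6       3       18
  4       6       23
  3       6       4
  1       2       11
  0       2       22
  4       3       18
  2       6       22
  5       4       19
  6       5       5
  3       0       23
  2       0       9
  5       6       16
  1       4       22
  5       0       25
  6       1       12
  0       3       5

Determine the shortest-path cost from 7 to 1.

Compare a few routes:
7–2–0–3–6–1: 23+9+5+4+12 = 53
7–0–5–4–1: 19+11+19+4 = 53
7–0–3–6–1: 19+5+4+12 = 40
Cheapest is 7–0–3–6–1 at 40.

40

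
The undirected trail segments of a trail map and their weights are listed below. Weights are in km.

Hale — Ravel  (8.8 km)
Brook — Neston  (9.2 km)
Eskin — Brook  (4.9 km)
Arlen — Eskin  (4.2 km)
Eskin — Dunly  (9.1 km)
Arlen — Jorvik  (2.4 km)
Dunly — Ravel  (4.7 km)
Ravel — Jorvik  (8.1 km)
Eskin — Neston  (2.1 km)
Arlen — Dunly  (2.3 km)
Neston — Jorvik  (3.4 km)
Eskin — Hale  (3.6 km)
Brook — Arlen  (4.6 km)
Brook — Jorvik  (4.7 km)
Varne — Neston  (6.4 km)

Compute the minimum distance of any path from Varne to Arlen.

12.2 km

Enumerating some paths:
Varne–Neston–Jorvik–Arlen: 6.4+3.4+2.4 = 12.2
Varne–Neston–Eskin–Brook–Arlen: 6.4+2.1+4.9+4.6 = 18
Varne–Neston–Eskin–Arlen: 6.4+2.1+4.2 = 12.7
Varne–Neston–Jorvik–Brook–Arlen: 6.4+3.4+4.7+4.6 = 19.1
Cheapest is Varne–Neston–Jorvik–Arlen at 12.2 km.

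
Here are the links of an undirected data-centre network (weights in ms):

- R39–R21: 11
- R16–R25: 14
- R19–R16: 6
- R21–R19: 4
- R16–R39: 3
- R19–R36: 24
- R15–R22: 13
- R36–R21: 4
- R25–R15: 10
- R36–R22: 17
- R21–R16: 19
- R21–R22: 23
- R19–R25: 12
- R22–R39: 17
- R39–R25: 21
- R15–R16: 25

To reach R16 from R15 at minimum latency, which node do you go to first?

Candidate routes:
R15–R25–R16: 10+14 = 24
R15–R16: 25 = 25
The minimum is 24 ms via R15–R25–R16.
So from R15 the first move is to R25.

R25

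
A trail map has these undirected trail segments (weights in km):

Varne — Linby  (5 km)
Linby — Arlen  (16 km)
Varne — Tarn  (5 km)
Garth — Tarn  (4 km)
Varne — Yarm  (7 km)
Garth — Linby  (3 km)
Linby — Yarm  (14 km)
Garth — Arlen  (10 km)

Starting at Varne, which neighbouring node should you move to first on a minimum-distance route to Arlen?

Candidate routes:
Varne - Linby - Garth - Arlen: 5+3+10 = 18
Varne - Tarn - Garth - Arlen: 5+4+10 = 19
The minimum is 18 km via Varne - Linby - Garth - Arlen.
So from Varne the first move is to Linby.

Linby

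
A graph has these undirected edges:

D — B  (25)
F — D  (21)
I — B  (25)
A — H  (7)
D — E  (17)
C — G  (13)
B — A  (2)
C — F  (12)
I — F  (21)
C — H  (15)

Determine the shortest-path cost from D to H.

34

Running Dijkstra from D:
D: 0
E: 17  (via D)
F: 21  (via D)
B: 25  (via D)
A: 27  (via B)
C: 33  (via F)
H: 34  (via A)
Shortest route: D–B–A–H = 34.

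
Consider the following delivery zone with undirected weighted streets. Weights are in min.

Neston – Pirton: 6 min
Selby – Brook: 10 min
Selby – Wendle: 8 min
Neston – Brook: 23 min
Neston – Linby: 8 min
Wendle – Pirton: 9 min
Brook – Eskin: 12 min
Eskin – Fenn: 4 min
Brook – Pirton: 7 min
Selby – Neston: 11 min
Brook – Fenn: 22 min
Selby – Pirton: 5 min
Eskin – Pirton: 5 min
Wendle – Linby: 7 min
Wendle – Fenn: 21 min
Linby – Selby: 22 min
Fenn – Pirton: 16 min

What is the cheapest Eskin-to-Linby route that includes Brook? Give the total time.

Shortest Eskin→Brook: Eskin → Brook = 12
Best Brook to Linby: Brook → Pirton → Neston → Linby costing 21
Total via Brook: 12 + 21 = 33 min.

33 min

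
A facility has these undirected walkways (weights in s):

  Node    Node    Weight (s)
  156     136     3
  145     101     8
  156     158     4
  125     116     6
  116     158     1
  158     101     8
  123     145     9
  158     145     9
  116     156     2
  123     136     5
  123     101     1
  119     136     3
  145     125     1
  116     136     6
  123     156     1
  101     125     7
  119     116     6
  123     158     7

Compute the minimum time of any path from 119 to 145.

Enumerating some paths:
119 - 136 - 156 - 116 - 125 - 145: 3+3+2+6+1 = 15
119 - 116 - 158 - 145: 6+1+9 = 16
119 - 136 - 156 - 123 - 101 - 125 - 145: 3+3+1+1+7+1 = 16
119 - 116 - 125 - 145: 6+6+1 = 13
Cheapest is 119 - 116 - 125 - 145 at 13 s.

13 s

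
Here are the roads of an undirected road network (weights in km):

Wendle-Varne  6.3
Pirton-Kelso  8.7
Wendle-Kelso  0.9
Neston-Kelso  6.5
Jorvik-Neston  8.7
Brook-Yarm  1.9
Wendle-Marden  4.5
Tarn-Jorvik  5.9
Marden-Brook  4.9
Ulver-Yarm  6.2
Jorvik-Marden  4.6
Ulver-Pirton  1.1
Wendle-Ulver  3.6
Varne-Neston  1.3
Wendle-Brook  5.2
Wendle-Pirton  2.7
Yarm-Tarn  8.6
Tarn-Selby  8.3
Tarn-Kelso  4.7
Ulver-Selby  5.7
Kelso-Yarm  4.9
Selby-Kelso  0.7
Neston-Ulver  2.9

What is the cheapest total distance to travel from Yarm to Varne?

10.4 km

Settle nodes by increasing distance from Yarm:
Yarm: 0
Brook: 1.9  (via Yarm)
Kelso: 4.9  (via Yarm)
Selby: 5.6  (via Kelso)
Wendle: 5.8  (via Kelso)
Ulver: 6.2  (via Yarm)
Marden: 6.8  (via Brook)
Pirton: 7.3  (via Ulver)
Tarn: 8.6  (via Yarm)
Neston: 9.1  (via Ulver)
Varne: 10.4  (via Neston)
Shortest route: Yarm → Ulver → Neston → Varne = 10.4 km.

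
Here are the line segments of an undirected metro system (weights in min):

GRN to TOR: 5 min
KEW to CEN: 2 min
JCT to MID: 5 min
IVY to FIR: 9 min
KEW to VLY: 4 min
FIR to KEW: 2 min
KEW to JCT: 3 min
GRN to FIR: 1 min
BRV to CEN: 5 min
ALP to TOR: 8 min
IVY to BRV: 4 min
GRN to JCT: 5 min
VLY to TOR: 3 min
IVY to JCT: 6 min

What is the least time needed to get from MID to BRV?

Shortest distances from MID:
MID: 0
JCT: 5  (via MID)
KEW: 8  (via JCT)
CEN: 10  (via KEW)
GRN: 10  (via JCT)
FIR: 10  (via KEW)
IVY: 11  (via JCT)
VLY: 12  (via KEW)
TOR: 15  (via GRN)
BRV: 15  (via CEN)
Shortest route: MID–JCT–KEW–CEN–BRV = 15 min.

15 min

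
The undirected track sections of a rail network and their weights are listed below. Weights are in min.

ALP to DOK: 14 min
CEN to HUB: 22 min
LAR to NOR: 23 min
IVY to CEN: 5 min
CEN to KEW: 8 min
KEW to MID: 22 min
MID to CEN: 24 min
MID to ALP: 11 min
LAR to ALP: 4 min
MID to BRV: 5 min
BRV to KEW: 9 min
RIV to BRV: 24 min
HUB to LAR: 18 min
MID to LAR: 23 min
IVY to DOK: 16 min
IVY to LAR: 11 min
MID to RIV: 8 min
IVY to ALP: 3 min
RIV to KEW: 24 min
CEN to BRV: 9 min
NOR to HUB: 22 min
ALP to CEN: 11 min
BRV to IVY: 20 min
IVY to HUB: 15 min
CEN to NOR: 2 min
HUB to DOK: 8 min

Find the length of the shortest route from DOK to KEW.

29 min

Enumerating some paths:
DOK–ALP–IVY–CEN–KEW: 14+3+5+8 = 30
DOK–IVY–CEN–KEW: 16+5+8 = 29
The minimum is 29 min via DOK–IVY–CEN–KEW.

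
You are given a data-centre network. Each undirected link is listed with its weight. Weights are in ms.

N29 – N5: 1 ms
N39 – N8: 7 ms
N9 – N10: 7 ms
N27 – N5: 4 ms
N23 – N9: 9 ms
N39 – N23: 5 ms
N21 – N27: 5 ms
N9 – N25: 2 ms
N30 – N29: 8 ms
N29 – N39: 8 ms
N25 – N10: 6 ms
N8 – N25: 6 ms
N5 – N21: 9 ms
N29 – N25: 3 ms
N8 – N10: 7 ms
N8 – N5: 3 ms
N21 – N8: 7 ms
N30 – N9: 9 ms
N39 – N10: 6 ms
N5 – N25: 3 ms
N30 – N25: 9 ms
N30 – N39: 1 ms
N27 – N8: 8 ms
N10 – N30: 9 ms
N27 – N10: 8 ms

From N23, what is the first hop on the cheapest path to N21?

N39

Enumerating some paths:
N23–N9–N25–N5–N27–N21: 9+2+3+4+5 = 23
N23–N39–N29–N5–N21: 5+8+1+9 = 23
N23–N9–N25–N5–N21: 9+2+3+9 = 23
N23–N39–N8–N21: 5+7+7 = 19
The minimum is 19 ms via N23–N39–N8–N21.
So from N23 the first move is to N39.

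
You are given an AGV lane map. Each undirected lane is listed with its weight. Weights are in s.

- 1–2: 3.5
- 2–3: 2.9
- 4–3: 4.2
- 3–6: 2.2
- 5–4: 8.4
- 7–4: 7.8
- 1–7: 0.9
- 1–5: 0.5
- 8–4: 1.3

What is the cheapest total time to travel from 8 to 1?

Shortest distances from 8:
8: 0
4: 1.3  (via 8)
3: 5.5  (via 4)
6: 7.7  (via 3)
2: 8.4  (via 3)
7: 9.1  (via 4)
5: 9.7  (via 4)
1: 10  (via 7)
Shortest route: 8 → 4 → 7 → 1 = 10 s.

10 s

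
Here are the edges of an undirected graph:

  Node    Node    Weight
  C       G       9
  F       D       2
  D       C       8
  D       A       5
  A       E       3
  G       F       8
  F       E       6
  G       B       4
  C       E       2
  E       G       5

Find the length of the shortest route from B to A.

Shortest distances from B:
B: 0
G: 4  (via B)
E: 9  (via G)
C: 11  (via E)
A: 12  (via E)
Shortest route: B → G → E → A = 12.

12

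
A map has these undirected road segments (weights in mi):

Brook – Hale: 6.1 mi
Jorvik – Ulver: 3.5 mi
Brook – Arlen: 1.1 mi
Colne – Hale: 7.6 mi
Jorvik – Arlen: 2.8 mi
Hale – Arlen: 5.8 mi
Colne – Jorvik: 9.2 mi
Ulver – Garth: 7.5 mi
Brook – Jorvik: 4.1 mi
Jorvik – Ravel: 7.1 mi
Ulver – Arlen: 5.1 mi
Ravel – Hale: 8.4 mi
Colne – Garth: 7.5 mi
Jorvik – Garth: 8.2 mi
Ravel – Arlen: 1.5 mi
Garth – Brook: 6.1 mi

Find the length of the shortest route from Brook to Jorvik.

3.9 mi

Running Dijkstra from Brook:
Brook: 0
Arlen: 1.1  (via Brook)
Ravel: 2.6  (via Arlen)
Jorvik: 3.9  (via Arlen)
Shortest route: Brook–Arlen–Jorvik = 3.9 mi.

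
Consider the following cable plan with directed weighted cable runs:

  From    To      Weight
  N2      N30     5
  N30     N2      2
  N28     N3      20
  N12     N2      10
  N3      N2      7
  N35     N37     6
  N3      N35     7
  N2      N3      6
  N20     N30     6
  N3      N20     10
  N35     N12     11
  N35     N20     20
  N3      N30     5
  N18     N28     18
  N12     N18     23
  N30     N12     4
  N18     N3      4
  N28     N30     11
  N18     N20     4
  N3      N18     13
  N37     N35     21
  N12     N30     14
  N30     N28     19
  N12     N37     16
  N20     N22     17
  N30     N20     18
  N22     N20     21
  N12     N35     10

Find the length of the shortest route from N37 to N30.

46

Settle nodes by increasing distance from N37:
N37: 0
N35: 21  (via N37)
N12: 32  (via N35)
N20: 41  (via N35)
N2: 42  (via N12)
N30: 46  (via N12)
Shortest route: N37 → N35 → N12 → N30 = 46.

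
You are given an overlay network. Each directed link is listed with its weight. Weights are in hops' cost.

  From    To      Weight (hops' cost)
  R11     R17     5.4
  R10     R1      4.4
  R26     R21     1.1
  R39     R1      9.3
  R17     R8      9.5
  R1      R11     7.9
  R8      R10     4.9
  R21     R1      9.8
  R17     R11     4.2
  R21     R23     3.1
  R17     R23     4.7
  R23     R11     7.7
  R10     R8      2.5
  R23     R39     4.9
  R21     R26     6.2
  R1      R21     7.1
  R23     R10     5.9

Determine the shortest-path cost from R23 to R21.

17.4 hops' cost

Settle nodes by increasing distance from R23:
R23: 0
R39: 4.9  (via R23)
R10: 5.9  (via R23)
R11: 7.7  (via R23)
R8: 8.4  (via R10)
R1: 10.3  (via R10)
R17: 13.1  (via R11)
R21: 17.4  (via R1)
Shortest route: R23 → R10 → R1 → R21 = 17.4 hops' cost.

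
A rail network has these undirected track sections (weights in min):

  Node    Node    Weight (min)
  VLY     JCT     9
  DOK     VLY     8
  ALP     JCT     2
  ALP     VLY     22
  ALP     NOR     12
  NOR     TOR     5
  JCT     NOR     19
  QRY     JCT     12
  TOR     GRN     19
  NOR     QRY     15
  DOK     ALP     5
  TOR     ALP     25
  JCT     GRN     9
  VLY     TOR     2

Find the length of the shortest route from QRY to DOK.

Running Dijkstra from QRY:
QRY: 0
JCT: 12  (via QRY)
ALP: 14  (via JCT)
NOR: 15  (via QRY)
DOK: 19  (via ALP)
Shortest route: QRY → JCT → ALP → DOK = 19 min.

19 min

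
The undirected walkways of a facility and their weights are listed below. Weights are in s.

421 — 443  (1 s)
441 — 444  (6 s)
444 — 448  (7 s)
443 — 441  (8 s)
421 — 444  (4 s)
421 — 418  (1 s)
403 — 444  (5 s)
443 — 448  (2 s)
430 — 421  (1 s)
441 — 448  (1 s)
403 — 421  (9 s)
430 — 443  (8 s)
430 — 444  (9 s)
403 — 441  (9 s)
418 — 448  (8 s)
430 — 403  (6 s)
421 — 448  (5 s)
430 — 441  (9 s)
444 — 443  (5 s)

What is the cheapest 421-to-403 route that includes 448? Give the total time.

Shortest 421→448: 421 → 443 → 448 = 3
Best 448 to 403: 448 → 441 → 403 costing 10
Total via 448: 3 + 10 = 13 s.

13 s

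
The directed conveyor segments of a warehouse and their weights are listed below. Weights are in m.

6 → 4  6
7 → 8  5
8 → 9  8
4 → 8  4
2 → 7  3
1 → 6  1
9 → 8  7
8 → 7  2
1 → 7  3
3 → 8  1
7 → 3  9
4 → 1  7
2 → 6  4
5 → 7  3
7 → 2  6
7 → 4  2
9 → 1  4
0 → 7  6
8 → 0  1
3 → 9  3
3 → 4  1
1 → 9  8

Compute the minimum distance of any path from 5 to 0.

Enumerating some paths:
5 → 7 → 3 → 8 → 0: 3+9+1+1 = 14
5 → 7 → 3 → 4 → 8 → 0: 3+9+1+4+1 = 18
5 → 7 → 4 → 8 → 0: 3+2+4+1 = 10
5 → 7 → 8 → 0: 3+5+1 = 9
The minimum is 9 m via 5 → 7 → 8 → 0.

9 m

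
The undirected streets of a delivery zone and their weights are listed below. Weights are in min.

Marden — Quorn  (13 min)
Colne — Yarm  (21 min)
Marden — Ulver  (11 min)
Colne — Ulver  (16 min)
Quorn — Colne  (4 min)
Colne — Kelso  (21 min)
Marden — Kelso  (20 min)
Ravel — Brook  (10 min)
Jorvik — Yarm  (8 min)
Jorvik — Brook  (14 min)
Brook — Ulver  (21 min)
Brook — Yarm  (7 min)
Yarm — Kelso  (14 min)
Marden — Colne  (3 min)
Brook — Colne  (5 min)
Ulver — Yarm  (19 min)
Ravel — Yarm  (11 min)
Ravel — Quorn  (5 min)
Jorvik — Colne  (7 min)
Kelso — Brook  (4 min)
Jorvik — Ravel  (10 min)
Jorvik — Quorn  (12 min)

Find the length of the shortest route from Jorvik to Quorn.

Settle nodes by increasing distance from Jorvik:
Jorvik: 0
Colne: 7  (via Jorvik)
Yarm: 8  (via Jorvik)
Ravel: 10  (via Jorvik)
Marden: 10  (via Colne)
Quorn: 11  (via Colne)
Shortest route: Jorvik–Colne–Quorn = 11 min.

11 min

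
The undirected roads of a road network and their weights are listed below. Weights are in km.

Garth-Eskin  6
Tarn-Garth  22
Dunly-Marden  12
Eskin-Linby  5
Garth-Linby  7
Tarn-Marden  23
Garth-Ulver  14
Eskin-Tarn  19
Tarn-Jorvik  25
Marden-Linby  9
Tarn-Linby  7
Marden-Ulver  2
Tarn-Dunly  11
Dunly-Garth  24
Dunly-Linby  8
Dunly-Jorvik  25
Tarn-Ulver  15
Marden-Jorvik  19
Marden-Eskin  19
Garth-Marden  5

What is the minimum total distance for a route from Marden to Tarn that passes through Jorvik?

Best Marden to Jorvik: Marden → Jorvik costing 19
Best Jorvik to Tarn: Jorvik → Tarn costing 25
Total via Jorvik: 19 + 25 = 44 km.

44 km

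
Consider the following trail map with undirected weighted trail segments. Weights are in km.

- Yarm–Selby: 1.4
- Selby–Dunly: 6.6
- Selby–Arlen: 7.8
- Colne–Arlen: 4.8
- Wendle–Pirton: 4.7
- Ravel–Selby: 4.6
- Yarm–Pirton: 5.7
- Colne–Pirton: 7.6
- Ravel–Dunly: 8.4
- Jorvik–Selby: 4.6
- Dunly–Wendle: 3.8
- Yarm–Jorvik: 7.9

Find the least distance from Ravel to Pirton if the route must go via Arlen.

Shortest Ravel→Arlen: Ravel–Selby–Arlen = 12.4
Shortest Arlen→Pirton: Arlen–Colne–Pirton = 12.4
Total via Arlen: 12.4 + 12.4 = 24.8 km.

24.8 km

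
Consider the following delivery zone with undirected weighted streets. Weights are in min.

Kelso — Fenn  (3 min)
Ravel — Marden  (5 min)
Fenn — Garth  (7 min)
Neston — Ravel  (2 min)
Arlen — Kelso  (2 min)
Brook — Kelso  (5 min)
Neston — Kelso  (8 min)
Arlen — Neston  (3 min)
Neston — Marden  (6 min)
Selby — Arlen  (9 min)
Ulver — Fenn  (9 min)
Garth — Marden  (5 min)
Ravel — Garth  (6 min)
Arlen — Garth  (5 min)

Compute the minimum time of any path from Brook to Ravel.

Running Dijkstra from Brook:
Brook: 0
Kelso: 5  (via Brook)
Arlen: 7  (via Kelso)
Fenn: 8  (via Kelso)
Neston: 10  (via Arlen)
Garth: 12  (via Arlen)
Ravel: 12  (via Neston)
Shortest route: Brook–Kelso–Arlen–Neston–Ravel = 12 min.

12 min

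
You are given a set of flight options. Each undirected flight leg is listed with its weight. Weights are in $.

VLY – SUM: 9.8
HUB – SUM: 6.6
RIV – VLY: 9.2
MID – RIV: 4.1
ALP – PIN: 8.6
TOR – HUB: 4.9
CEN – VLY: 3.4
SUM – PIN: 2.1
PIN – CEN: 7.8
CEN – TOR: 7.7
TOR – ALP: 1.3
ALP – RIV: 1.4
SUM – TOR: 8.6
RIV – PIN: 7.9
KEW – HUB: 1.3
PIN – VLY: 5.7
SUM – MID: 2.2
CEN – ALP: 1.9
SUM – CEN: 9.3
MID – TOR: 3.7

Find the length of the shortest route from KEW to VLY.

Candidate routes:
KEW - HUB - TOR - ALP - CEN - VLY: 1.3+4.9+1.3+1.9+3.4 = 12.8
KEW - HUB - SUM - PIN - VLY: 1.3+6.6+2.1+5.7 = 15.7
KEW - HUB - TOR - CEN - VLY: 1.3+4.9+7.7+3.4 = 17.3
Cheapest is KEW - HUB - TOR - ALP - CEN - VLY at $12.8.

$12.8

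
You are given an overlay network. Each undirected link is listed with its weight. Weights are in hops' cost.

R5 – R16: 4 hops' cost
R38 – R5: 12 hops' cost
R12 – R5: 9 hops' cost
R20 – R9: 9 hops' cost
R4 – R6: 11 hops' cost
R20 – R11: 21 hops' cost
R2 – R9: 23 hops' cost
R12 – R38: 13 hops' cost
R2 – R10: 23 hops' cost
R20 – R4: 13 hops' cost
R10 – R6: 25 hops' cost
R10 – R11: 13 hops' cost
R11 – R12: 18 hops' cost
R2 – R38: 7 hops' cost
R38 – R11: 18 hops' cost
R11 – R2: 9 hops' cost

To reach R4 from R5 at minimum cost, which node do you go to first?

R12

Enumerating some paths:
R5 → R12 → R11 → R20 → R4: 9+18+21+13 = 61
R5 → R38 → R11 → R20 → R4: 12+18+21+13 = 64
R5 → R38 → R2 → R9 → R20 → R4: 12+7+23+9+13 = 64
R5 → R38 → R2 → R11 → R20 → R4: 12+7+9+21+13 = 62
The minimum is 61 hops' cost via R5 → R12 → R11 → R20 → R4.
So from R5 the first move is to R12.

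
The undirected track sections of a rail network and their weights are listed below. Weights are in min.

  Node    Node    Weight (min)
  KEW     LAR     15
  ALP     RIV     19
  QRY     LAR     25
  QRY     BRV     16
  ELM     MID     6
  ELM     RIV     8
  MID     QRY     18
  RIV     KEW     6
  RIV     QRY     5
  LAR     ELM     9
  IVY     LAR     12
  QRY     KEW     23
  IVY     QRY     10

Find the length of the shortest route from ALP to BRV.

40 min

Running Dijkstra from ALP:
ALP: 0
RIV: 19  (via ALP)
QRY: 24  (via RIV)
KEW: 25  (via RIV)
ELM: 27  (via RIV)
MID: 33  (via ELM)
IVY: 34  (via QRY)
LAR: 36  (via ELM)
BRV: 40  (via QRY)
Shortest route: ALP → RIV → QRY → BRV = 40 min.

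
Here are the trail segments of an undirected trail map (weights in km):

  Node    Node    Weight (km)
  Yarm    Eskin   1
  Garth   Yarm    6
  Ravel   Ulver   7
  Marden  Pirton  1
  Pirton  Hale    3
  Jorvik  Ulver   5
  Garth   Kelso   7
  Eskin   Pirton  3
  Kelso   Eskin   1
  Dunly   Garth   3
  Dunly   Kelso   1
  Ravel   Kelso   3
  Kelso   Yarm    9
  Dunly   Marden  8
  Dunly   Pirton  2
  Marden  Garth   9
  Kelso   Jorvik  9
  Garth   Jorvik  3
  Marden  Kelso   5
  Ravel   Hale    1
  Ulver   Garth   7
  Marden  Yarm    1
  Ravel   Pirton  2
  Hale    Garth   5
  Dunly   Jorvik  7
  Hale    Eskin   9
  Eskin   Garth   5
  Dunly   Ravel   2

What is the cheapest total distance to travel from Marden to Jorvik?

9 km

Running Dijkstra from Marden:
Marden: 0
Pirton: 1  (via Marden)
Yarm: 1  (via Marden)
Eskin: 2  (via Yarm)
Dunly: 3  (via Pirton)
Kelso: 3  (via Eskin)
Ravel: 3  (via Pirton)
Hale: 4  (via Pirton)
Garth: 6  (via Dunly)
Jorvik: 9  (via Garth)
Shortest route: Marden–Pirton–Dunly–Garth–Jorvik = 9 km.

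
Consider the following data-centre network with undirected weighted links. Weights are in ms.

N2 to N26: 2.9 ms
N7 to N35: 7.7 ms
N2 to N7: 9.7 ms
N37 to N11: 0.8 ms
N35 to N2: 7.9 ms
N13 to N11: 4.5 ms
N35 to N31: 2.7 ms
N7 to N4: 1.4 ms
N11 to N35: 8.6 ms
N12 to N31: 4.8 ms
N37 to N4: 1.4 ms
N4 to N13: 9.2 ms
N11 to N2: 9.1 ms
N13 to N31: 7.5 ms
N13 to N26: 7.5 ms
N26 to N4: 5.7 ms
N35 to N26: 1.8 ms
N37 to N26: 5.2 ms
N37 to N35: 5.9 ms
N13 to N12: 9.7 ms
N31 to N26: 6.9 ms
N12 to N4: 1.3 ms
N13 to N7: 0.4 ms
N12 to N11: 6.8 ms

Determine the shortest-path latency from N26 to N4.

5.7 ms

Shortest distances from N26:
N26: 0
N35: 1.8  (via N26)
N2: 2.9  (via N26)
N31: 4.5  (via N35)
N37: 5.2  (via N26)
N4: 5.7  (via N26)
Shortest route: N26–N4 = 5.7 ms.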